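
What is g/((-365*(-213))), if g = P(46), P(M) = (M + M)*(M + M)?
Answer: 8464/77745 ≈ 0.10887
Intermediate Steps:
P(M) = 4*M² (P(M) = (2*M)*(2*M) = 4*M²)
g = 8464 (g = 4*46² = 4*2116 = 8464)
g/((-365*(-213))) = 8464/((-365*(-213))) = 8464/77745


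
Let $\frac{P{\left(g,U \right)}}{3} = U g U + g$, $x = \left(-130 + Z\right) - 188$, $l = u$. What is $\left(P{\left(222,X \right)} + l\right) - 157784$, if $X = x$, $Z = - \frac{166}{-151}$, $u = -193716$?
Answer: $\frac{1517016694030}{22801} \approx 6.6533 \cdot 10^{7}$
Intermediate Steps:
$Z = \frac{166}{151}$ ($Z = \left(-166\right) \left(- \frac{1}{151}\right) = \frac{166}{151} \approx 1.0993$)
$l = -193716$
$x = - \frac{47852}{151}$ ($x = \left(-130 + \frac{166}{151}\right) - 188 = - \frac{19464}{151} - 188 = - \frac{47852}{151} \approx -316.9$)
$X = - \frac{47852}{151} \approx -316.9$
$P{\left(g,U \right)} = 3 g + 3 g U^{2}$ ($P{\left(g,U \right)} = 3 \left(U g U + g\right) = 3 \left(g U^{2} + g\right) = 3 \left(g + g U^{2}\right) = 3 g + 3 g U^{2}$)
$\left(P{\left(222,X \right)} + l\right) - 157784 = \left(3 \cdot 222 \left(1 + \left(- \frac{47852}{151}\right)^{2}\right) - 193716\right) - 157784 = \left(3 \cdot 222 \left(1 + \frac{2289813904}{22801}\right) - 193716\right) - 157784 = \left(3 \cdot 222 \cdot \frac{2289836705}{22801} - 193716\right) - 157784 = \left(\frac{1525031245530}{22801} - 193716\right) - 157784 = \frac{1520614327014}{22801} - 157784 = \frac{1517016694030}{22801}$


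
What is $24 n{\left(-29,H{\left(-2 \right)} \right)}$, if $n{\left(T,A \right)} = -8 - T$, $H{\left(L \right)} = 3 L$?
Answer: $504$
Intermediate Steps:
$24 n{\left(-29,H{\left(-2 \right)} \right)} = 24 \left(-8 - -29\right) = 24 \left(-8 + 29\right) = 24 \cdot 21 = 504$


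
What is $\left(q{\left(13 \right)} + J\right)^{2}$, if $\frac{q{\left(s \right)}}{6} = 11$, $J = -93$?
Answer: $729$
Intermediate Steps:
$q{\left(s \right)} = 66$ ($q{\left(s \right)} = 6 \cdot 11 = 66$)
$\left(q{\left(13 \right)} + J\right)^{2} = \left(66 - 93\right)^{2} = \left(-27\right)^{2} = 729$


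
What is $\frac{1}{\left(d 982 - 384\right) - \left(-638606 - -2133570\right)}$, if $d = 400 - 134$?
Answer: $- \frac{1}{1234136} \approx -8.1028 \cdot 10^{-7}$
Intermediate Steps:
$d = 266$ ($d = 400 - 134 = 266$)
$\frac{1}{\left(d 982 - 384\right) - \left(-638606 - -2133570\right)} = \frac{1}{\left(266 \cdot 982 - 384\right) - \left(-638606 - -2133570\right)} = \frac{1}{\left(261212 - 384\right) - \left(-638606 + 2133570\right)} = \frac{1}{260828 - 1494964} = \frac{1}{-1234136} = - \frac{1}{1234136}$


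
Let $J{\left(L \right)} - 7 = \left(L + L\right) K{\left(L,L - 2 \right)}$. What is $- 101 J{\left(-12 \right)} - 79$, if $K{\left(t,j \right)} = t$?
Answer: $-29874$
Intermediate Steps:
$J{\left(L \right)} = 7 + 2 L^{2}$ ($J{\left(L \right)} = 7 + \left(L + L\right) L = 7 + 2 L L = 7 + 2 L^{2}$)
$- 101 J{\left(-12 \right)} - 79 = - 101 \left(7 + 2 \left(-12\right)^{2}\right) - 79 = - 101 \left(7 + 2 \cdot 144\right) - 79 = - 101 \left(7 + 288\right) - 79 = \left(-101\right) 295 - 79 = -29795 - 79 = -29874$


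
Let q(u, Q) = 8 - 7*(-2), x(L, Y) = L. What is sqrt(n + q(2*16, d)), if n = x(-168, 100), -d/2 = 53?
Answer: I*sqrt(146) ≈ 12.083*I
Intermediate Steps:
d = -106 (d = -2*53 = -106)
q(u, Q) = 22 (q(u, Q) = 8 + 14 = 22)
n = -168
sqrt(n + q(2*16, d)) = sqrt(-168 + 22) = sqrt(-146) = I*sqrt(146)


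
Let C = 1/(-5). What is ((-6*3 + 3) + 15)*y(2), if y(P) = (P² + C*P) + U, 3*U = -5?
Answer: 0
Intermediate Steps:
C = -⅕ ≈ -0.20000
U = -5/3 (U = (⅓)*(-5) = -5/3 ≈ -1.6667)
y(P) = -5/3 + P² - P/5 (y(P) = (P² - P/5) - 5/3 = -5/3 + P² - P/5)
((-6*3 + 3) + 15)*y(2) = ((-6*3 + 3) + 15)*(-5/3 + 2² - ⅕*2) = ((-18 + 3) + 15)*(-5/3 + 4 - ⅖) = (-15 + 15)*(29/15) = 0*(29/15) = 0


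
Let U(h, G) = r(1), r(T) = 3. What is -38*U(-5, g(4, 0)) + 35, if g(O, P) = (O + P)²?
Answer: -79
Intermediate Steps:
U(h, G) = 3
-38*U(-5, g(4, 0)) + 35 = -38*3 + 35 = -114 + 35 = -79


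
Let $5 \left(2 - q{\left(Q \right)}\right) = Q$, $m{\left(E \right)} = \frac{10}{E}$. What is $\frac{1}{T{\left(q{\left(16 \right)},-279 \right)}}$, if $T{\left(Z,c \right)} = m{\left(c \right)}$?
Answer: $- \frac{279}{10} \approx -27.9$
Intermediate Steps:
$q{\left(Q \right)} = 2 - \frac{Q}{5}$
$T{\left(Z,c \right)} = \frac{10}{c}$
$\frac{1}{T{\left(q{\left(16 \right)},-279 \right)}} = \frac{1}{10 \frac{1}{-279}} = \frac{1}{10 \left(- \frac{1}{279}\right)} = \frac{1}{- \frac{10}{279}} = - \frac{279}{10}$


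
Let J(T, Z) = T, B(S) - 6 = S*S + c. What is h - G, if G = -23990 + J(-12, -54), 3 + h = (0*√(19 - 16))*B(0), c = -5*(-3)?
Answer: 23999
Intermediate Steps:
c = 15
B(S) = 21 + S² (B(S) = 6 + (S*S + 15) = 6 + (S² + 15) = 6 + (15 + S²) = 21 + S²)
h = -3 (h = -3 + (0*√(19 - 16))*(21 + 0²) = -3 + (0*√3)*(21 + 0) = -3 + 0*21 = -3 + 0 = -3)
G = -24002 (G = -23990 - 12 = -24002)
h - G = -3 - 1*(-24002) = -3 + 24002 = 23999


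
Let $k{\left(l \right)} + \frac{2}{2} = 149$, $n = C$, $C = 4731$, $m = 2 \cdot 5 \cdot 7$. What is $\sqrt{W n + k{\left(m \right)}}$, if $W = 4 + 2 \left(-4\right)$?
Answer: $2 i \sqrt{4694} \approx 137.03 i$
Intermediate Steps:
$m = 70$ ($m = 10 \cdot 7 = 70$)
$W = -4$ ($W = 4 - 8 = -4$)
$n = 4731$
$k{\left(l \right)} = 148$ ($k{\left(l \right)} = -1 + 149 = 148$)
$\sqrt{W n + k{\left(m \right)}} = \sqrt{\left(-4\right) 4731 + 148} = \sqrt{-18924 + 148} = \sqrt{-18776} = 2 i \sqrt{4694}$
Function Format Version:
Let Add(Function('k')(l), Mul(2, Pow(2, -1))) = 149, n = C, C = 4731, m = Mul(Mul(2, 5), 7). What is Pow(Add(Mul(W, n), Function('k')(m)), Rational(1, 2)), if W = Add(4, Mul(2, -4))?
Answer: Mul(2, I, Pow(4694, Rational(1, 2))) ≈ Mul(137.03, I)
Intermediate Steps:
m = 70 (m = Mul(10, 7) = 70)
W = -4 (W = Add(4, -8) = -4)
n = 4731
Function('k')(l) = 148 (Function('k')(l) = Add(-1, 149) = 148)
Pow(Add(Mul(W, n), Function('k')(m)), Rational(1, 2)) = Pow(Add(Mul(-4, 4731), 148), Rational(1, 2)) = Pow(Add(-18924, 148), Rational(1, 2)) = Pow(-18776, Rational(1, 2)) = Mul(2, I, Pow(4694, Rational(1, 2)))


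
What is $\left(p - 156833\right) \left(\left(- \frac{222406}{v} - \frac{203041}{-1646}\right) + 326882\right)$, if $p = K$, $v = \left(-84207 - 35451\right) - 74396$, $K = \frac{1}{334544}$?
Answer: $- \frac{2740119576048021103607439}{53428831932448} \approx -5.1285 \cdot 10^{10}$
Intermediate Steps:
$K = \frac{1}{334544} \approx 2.9891 \cdot 10^{-6}$
$v = -194054$ ($v = \left(-84207 - 35451\right) - 74396 = -119658 - 74396 = -194054$)
$p = \frac{1}{334544} \approx 2.9891 \cdot 10^{-6}$
$\left(p - 156833\right) \left(\left(- \frac{222406}{v} - \frac{203041}{-1646}\right) + 326882\right) = \left(\frac{1}{334544} - 156833\right) \left(\left(- \frac{222406}{-194054} - \frac{203041}{-1646}\right) + 326882\right) = - \frac{52467539151 \left(\left(\left(-222406\right) \left(- \frac{1}{194054}\right) - - \frac{203041}{1646}\right) + 326882\right)}{334544} = - \frac{52467539151 \left(\left(\frac{111203}{97027} + \frac{203041}{1646}\right) + 326882\right)}{334544} = - \frac{52467539151 \left(\frac{19883499245}{159706442} + 326882\right)}{334544} = \left(- \frac{52467539151}{334544}\right) \frac{52225044673089}{159706442} = - \frac{2740119576048021103607439}{53428831932448}$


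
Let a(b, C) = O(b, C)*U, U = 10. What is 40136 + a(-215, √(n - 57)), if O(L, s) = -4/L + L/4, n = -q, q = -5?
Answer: 3405487/86 ≈ 39599.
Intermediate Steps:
n = 5 (n = -1*(-5) = 5)
O(L, s) = -4/L + L/4 (O(L, s) = -4/L + L*(¼) = -4/L + L/4)
a(b, C) = -40/b + 5*b/2 (a(b, C) = (-4/b + b/4)*10 = -40/b + 5*b/2)
40136 + a(-215, √(n - 57)) = 40136 + (-40/(-215) + (5/2)*(-215)) = 40136 + (-40*(-1/215) - 1075/2) = 40136 + (8/43 - 1075/2) = 40136 - 46209/86 = 3405487/86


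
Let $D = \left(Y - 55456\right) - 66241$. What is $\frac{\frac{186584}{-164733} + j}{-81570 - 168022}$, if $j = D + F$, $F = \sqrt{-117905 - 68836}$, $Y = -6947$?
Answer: $\frac{5298024659}{10279009734} - \frac{3 i \sqrt{20749}}{249592} \approx 0.51542 - 0.0017314 i$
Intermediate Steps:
$F = 3 i \sqrt{20749}$ ($F = \sqrt{-186741} = 3 i \sqrt{20749} \approx 432.14 i$)
$D = -128644$ ($D = \left(-6947 - 55456\right) - 66241 = -62403 - 66241 = -128644$)
$j = -128644 + 3 i \sqrt{20749} \approx -1.2864 \cdot 10^{5} + 432.14 i$
$\frac{\frac{186584}{-164733} + j}{-81570 - 168022} = \frac{\frac{186584}{-164733} - \left(128644 - 3 i \sqrt{20749}\right)}{-81570 - 168022} = \frac{186584 \left(- \frac{1}{164733}\right) - \left(128644 - 3 i \sqrt{20749}\right)}{-249592} = \left(- \frac{186584}{164733} - \left(128644 - 3 i \sqrt{20749}\right)\right) \left(- \frac{1}{249592}\right) = \left(- \frac{21192098636}{164733} + 3 i \sqrt{20749}\right) \left(- \frac{1}{249592}\right) = \frac{5298024659}{10279009734} - \frac{3 i \sqrt{20749}}{249592}$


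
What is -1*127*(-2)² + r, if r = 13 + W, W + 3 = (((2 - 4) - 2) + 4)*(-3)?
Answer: -498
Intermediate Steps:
W = -3 (W = -3 + (((2 - 4) - 2) + 4)*(-3) = -3 + ((-2 - 2) + 4)*(-3) = -3 + (-4 + 4)*(-3) = -3 + 0*(-3) = -3 + 0 = -3)
r = 10 (r = 13 - 3 = 10)
-1*127*(-2)² + r = -1*127*(-2)² + 10 = -127*4 + 10 = -508 + 10 = -498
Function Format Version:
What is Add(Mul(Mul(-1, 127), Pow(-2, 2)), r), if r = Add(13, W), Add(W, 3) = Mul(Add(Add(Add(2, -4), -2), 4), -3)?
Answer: -498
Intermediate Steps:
W = -3 (W = Add(-3, Mul(Add(Add(Add(2, -4), -2), 4), -3)) = Add(-3, Mul(Add(Add(-2, -2), 4), -3)) = Add(-3, Mul(Add(-4, 4), -3)) = Add(-3, Mul(0, -3)) = Add(-3, 0) = -3)
r = 10 (r = Add(13, -3) = 10)
Add(Mul(Mul(-1, 127), Pow(-2, 2)), r) = Add(Mul(Mul(-1, 127), Pow(-2, 2)), 10) = Add(Mul(-127, 4), 10) = Add(-508, 10) = -498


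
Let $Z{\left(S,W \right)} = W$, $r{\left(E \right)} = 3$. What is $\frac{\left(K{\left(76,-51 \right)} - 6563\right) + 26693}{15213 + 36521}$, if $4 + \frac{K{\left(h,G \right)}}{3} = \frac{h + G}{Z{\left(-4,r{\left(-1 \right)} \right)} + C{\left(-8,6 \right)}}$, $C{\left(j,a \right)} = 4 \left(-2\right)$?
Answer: $\frac{20103}{51734} \approx 0.38858$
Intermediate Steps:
$C{\left(j,a \right)} = -8$
$K{\left(h,G \right)} = -12 - \frac{3 G}{5} - \frac{3 h}{5}$ ($K{\left(h,G \right)} = -12 + 3 \frac{h + G}{3 - 8} = -12 + 3 \frac{G + h}{-5} = -12 + 3 \left(G + h\right) \left(- \frac{1}{5}\right) = -12 + 3 \left(- \frac{G}{5} - \frac{h}{5}\right) = -12 - \left(\frac{3 G}{5} + \frac{3 h}{5}\right) = -12 - \frac{3 G}{5} - \frac{3 h}{5}$)
$\frac{\left(K{\left(76,-51 \right)} - 6563\right) + 26693}{15213 + 36521} = \frac{\left(\left(-12 - - \frac{153}{5} - \frac{228}{5}\right) - 6563\right) + 26693}{15213 + 36521} = \frac{\left(\left(-12 + \frac{153}{5} - \frac{228}{5}\right) - 6563\right) + 26693}{51734} = \left(\left(-27 - 6563\right) + 26693\right) \frac{1}{51734} = \left(-6590 + 26693\right) \frac{1}{51734} = 20103 \cdot \frac{1}{51734} = \frac{20103}{51734}$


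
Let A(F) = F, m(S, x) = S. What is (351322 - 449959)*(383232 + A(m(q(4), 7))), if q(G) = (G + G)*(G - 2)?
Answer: -37802432976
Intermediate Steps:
q(G) = 2*G*(-2 + G) (q(G) = (2*G)*(-2 + G) = 2*G*(-2 + G))
(351322 - 449959)*(383232 + A(m(q(4), 7))) = (351322 - 449959)*(383232 + 2*4*(-2 + 4)) = -98637*(383232 + 2*4*2) = -98637*(383232 + 16) = -98637*383248 = -37802432976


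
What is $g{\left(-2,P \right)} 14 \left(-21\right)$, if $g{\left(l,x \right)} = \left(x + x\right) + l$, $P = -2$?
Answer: $1764$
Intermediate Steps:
$g{\left(l,x \right)} = l + 2 x$ ($g{\left(l,x \right)} = 2 x + l = l + 2 x$)
$g{\left(-2,P \right)} 14 \left(-21\right) = \left(-2 + 2 \left(-2\right)\right) 14 \left(-21\right) = \left(-2 - 4\right) 14 \left(-21\right) = \left(-6\right) 14 \left(-21\right) = \left(-84\right) \left(-21\right) = 1764$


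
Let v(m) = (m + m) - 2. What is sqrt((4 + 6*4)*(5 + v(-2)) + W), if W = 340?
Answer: 2*sqrt(78) ≈ 17.664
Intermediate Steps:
v(m) = -2 + 2*m (v(m) = 2*m - 2 = -2 + 2*m)
sqrt((4 + 6*4)*(5 + v(-2)) + W) = sqrt((4 + 6*4)*(5 + (-2 + 2*(-2))) + 340) = sqrt((4 + 24)*(5 + (-2 - 4)) + 340) = sqrt(28*(5 - 6) + 340) = sqrt(28*(-1) + 340) = sqrt(-28 + 340) = sqrt(312) = 2*sqrt(78)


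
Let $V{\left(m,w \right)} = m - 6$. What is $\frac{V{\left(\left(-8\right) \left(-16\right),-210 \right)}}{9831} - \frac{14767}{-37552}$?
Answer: $\frac{149755721}{369173712} \approx 0.40565$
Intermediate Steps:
$V{\left(m,w \right)} = -6 + m$ ($V{\left(m,w \right)} = m - 6 = -6 + m$)
$\frac{V{\left(\left(-8\right) \left(-16\right),-210 \right)}}{9831} - \frac{14767}{-37552} = \frac{-6 - -128}{9831} - \frac{14767}{-37552} = \left(-6 + 128\right) \frac{1}{9831} - - \frac{14767}{37552} = 122 \cdot \frac{1}{9831} + \frac{14767}{37552} = \frac{122}{9831} + \frac{14767}{37552} = \frac{149755721}{369173712}$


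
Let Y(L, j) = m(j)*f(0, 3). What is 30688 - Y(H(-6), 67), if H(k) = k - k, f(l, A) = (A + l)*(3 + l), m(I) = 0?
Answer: 30688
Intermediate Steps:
f(l, A) = (3 + l)*(A + l)
H(k) = 0
Y(L, j) = 0 (Y(L, j) = 0*(0**2 + 3*3 + 3*0 + 3*0) = 0*(0 + 9 + 0 + 0) = 0*9 = 0)
30688 - Y(H(-6), 67) = 30688 - 1*0 = 30688 + 0 = 30688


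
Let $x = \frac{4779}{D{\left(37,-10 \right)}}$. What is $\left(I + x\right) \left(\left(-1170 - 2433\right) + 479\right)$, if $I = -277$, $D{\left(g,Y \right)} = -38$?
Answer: $\frac{23906410}{19} \approx 1.2582 \cdot 10^{6}$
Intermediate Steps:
$x = - \frac{4779}{38}$ ($x = \frac{4779}{-38} = 4779 \left(- \frac{1}{38}\right) = - \frac{4779}{38} \approx -125.76$)
$\left(I + x\right) \left(\left(-1170 - 2433\right) + 479\right) = \left(-277 - \frac{4779}{38}\right) \left(\left(-1170 - 2433\right) + 479\right) = - \frac{15305 \left(-3603 + 479\right)}{38} = \left(- \frac{15305}{38}\right) \left(-3124\right) = \frac{23906410}{19}$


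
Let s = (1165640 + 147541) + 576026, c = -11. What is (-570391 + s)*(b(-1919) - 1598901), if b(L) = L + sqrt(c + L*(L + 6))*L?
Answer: -2111187029120 - 5061615808*sqrt(917759) ≈ -6.9602e+12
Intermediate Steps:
s = 1889207 (s = 1313181 + 576026 = 1889207)
b(L) = L + L*sqrt(-11 + L*(6 + L)) (b(L) = L + sqrt(-11 + L*(L + 6))*L = L + sqrt(-11 + L*(6 + L))*L = L + L*sqrt(-11 + L*(6 + L)))
(-570391 + s)*(b(-1919) - 1598901) = (-570391 + 1889207)*(-1919*(1 + sqrt(-11 + (-1919)**2 + 6*(-1919))) - 1598901) = 1318816*(-1919*(1 + sqrt(-11 + 3682561 - 11514)) - 1598901) = 1318816*(-1919*(1 + sqrt(3671036)) - 1598901) = 1318816*(-1919*(1 + 2*sqrt(917759)) - 1598901) = 1318816*((-1919 - 3838*sqrt(917759)) - 1598901) = 1318816*(-1600820 - 3838*sqrt(917759)) = -2111187029120 - 5061615808*sqrt(917759)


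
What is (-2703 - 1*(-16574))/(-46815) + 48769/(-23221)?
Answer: -2605219226/1087091115 ≈ -2.3965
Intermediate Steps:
(-2703 - 1*(-16574))/(-46815) + 48769/(-23221) = (-2703 + 16574)*(-1/46815) + 48769*(-1/23221) = 13871*(-1/46815) - 48769/23221 = -13871/46815 - 48769/23221 = -2605219226/1087091115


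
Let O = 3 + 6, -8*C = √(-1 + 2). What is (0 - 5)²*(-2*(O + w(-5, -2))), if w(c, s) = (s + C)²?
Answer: -21625/32 ≈ -675.78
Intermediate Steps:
C = -⅛ (C = -√(-1 + 2)/8 = -√1/8 = -⅛*1 = -⅛ ≈ -0.12500)
O = 9
w(c, s) = (-⅛ + s)² (w(c, s) = (s - ⅛)² = (-⅛ + s)²)
(0 - 5)²*(-2*(O + w(-5, -2))) = (0 - 5)²*(-2*(9 + (-1 + 8*(-2))²/64)) = (-5)²*(-2*(9 + (-1 - 16)²/64)) = 25*(-2*(9 + (1/64)*(-17)²)) = 25*(-2*(9 + (1/64)*289)) = 25*(-2*(9 + 289/64)) = 25*(-2*865/64) = 25*(-865/32) = -21625/32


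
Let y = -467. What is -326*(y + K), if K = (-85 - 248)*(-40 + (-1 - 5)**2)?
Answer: -281990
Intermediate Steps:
K = 1332 (K = -333*(-40 + (-6)**2) = -333*(-40 + 36) = -333*(-4) = 1332)
-326*(y + K) = -326*(-467 + 1332) = -326*865 = -281990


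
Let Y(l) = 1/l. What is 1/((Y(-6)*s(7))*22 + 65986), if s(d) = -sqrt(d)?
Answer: 593874/39187368917 - 33*sqrt(7)/39187368917 ≈ 1.5153e-5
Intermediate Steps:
1/((Y(-6)*s(7))*22 + 65986) = 1/(((-sqrt(7))/(-6))*22 + 65986) = 1/(-(-1)*sqrt(7)/6*22 + 65986) = 1/((sqrt(7)/6)*22 + 65986) = 1/(11*sqrt(7)/3 + 65986) = 1/(65986 + 11*sqrt(7)/3)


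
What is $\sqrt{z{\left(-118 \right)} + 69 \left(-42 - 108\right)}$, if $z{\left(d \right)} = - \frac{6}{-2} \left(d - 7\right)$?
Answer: $5 i \sqrt{429} \approx 103.56 i$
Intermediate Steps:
$z{\left(d \right)} = -21 + 3 d$ ($z{\left(d \right)} = \left(-6\right) \left(- \frac{1}{2}\right) \left(-7 + d\right) = 3 \left(-7 + d\right) = -21 + 3 d$)
$\sqrt{z{\left(-118 \right)} + 69 \left(-42 - 108\right)} = \sqrt{\left(-21 + 3 \left(-118\right)\right) + 69 \left(-42 - 108\right)} = \sqrt{\left(-21 - 354\right) + 69 \left(-150\right)} = \sqrt{-375 - 10350} = \sqrt{-10725} = 5 i \sqrt{429}$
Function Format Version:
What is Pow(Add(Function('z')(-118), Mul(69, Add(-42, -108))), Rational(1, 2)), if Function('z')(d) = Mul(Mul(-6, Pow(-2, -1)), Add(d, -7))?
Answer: Mul(5, I, Pow(429, Rational(1, 2))) ≈ Mul(103.56, I)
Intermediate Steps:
Function('z')(d) = Add(-21, Mul(3, d)) (Function('z')(d) = Mul(Mul(-6, Rational(-1, 2)), Add(-7, d)) = Mul(3, Add(-7, d)) = Add(-21, Mul(3, d)))
Pow(Add(Function('z')(-118), Mul(69, Add(-42, -108))), Rational(1, 2)) = Pow(Add(Add(-21, Mul(3, -118)), Mul(69, Add(-42, -108))), Rational(1, 2)) = Pow(Add(Add(-21, -354), Mul(69, -150)), Rational(1, 2)) = Pow(Add(-375, -10350), Rational(1, 2)) = Pow(-10725, Rational(1, 2)) = Mul(5, I, Pow(429, Rational(1, 2)))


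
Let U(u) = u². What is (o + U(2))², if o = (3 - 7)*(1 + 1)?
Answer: 16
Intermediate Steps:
o = -8 (o = -4*2 = -8)
(o + U(2))² = (-8 + 2²)² = (-8 + 4)² = (-4)² = 16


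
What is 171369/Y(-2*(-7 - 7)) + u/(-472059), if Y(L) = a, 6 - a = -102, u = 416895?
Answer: 998163631/629412 ≈ 1585.9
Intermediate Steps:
a = 108 (a = 6 - 1*(-102) = 6 + 102 = 108)
Y(L) = 108
171369/Y(-2*(-7 - 7)) + u/(-472059) = 171369/108 + 416895/(-472059) = 171369*(1/108) + 416895*(-1/472059) = 6347/4 - 138965/157353 = 998163631/629412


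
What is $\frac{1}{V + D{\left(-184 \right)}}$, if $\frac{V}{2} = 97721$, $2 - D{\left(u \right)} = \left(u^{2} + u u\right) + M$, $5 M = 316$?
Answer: $\frac{5}{638344} \approx 7.8328 \cdot 10^{-6}$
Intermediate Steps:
$M = \frac{316}{5}$ ($M = \frac{1}{5} \cdot 316 = \frac{316}{5} \approx 63.2$)
$D{\left(u \right)} = - \frac{306}{5} - 2 u^{2}$ ($D{\left(u \right)} = 2 - \left(\left(u^{2} + u u\right) + \frac{316}{5}\right) = 2 - \left(\left(u^{2} + u^{2}\right) + \frac{316}{5}\right) = 2 - \left(2 u^{2} + \frac{316}{5}\right) = 2 - \left(\frac{316}{5} + 2 u^{2}\right) = - \frac{306}{5} - 2 u^{2}$)
$V = 195442$ ($V = 2 \cdot 97721 = 195442$)
$\frac{1}{V + D{\left(-184 \right)}} = \frac{1}{195442 - \left(\frac{306}{5} + 2 \left(-184\right)^{2}\right)} = \frac{1}{195442 - \frac{338866}{5}} = \frac{1}{\frac{638344}{5}} = \frac{5}{638344}$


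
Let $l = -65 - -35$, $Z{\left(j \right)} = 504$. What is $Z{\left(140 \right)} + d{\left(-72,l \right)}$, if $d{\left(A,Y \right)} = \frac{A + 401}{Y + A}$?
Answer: $\frac{51079}{102} \approx 500.77$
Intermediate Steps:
$l = -30$ ($l = -65 + 35 = -30$)
$d{\left(A,Y \right)} = \frac{401 + A}{A + Y}$
$Z{\left(140 \right)} + d{\left(-72,l \right)} = 504 + \frac{401 - 72}{-72 - 30} = 504 + \frac{1}{-102} \cdot 329 = 504 - \frac{329}{102} = \frac{51079}{102}$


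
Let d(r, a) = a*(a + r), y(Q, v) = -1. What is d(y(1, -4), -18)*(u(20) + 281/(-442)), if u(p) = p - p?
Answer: -48051/221 ≈ -217.43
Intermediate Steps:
u(p) = 0
d(y(1, -4), -18)*(u(20) + 281/(-442)) = (-18*(-18 - 1))*(0 + 281/(-442)) = (-18*(-19))*(0 + 281*(-1/442)) = 342*(0 - 281/442) = 342*(-281/442) = -48051/221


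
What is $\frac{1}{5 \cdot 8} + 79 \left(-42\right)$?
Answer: $- \frac{132719}{40} \approx -3318.0$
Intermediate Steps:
$\frac{1}{5 \cdot 8} + 79 \left(-42\right) = \frac{1}{40} - 3318 = - \frac{132719}{40}$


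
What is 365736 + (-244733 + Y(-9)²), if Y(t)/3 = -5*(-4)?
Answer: 124603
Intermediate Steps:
Y(t) = 60 (Y(t) = 3*(-5*(-4)) = 3*20 = 60)
365736 + (-244733 + Y(-9)²) = 365736 + (-244733 + 60²) = 365736 + (-244733 + 3600) = 365736 - 241133 = 124603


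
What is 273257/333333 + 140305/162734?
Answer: 638017421/379332954 ≈ 1.6819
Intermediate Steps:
273257/333333 + 140305/162734 = 273257*(1/333333) + 140305*(1/162734) = 273257/333333 + 12755/14794 = 638017421/379332954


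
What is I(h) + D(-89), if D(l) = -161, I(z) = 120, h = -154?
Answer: -41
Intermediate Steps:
I(h) + D(-89) = 120 - 161 = -41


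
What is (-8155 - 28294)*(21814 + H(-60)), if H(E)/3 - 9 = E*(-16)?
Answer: -901055729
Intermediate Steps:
H(E) = 27 - 48*E (H(E) = 27 + 3*(E*(-16)) = 27 + 3*(-16*E) = 27 - 48*E)
(-8155 - 28294)*(21814 + H(-60)) = (-8155 - 28294)*(21814 + (27 - 48*(-60))) = -36449*(21814 + (27 + 2880)) = -36449*(21814 + 2907) = -36449*24721 = -901055729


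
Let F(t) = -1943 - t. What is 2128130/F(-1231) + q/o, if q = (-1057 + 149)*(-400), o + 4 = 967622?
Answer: -514739573985/172236004 ≈ -2988.6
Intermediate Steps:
o = 967618 (o = -4 + 967622 = 967618)
q = 363200 (q = -908*(-400) = 363200)
2128130/F(-1231) + q/o = 2128130/(-1943 - 1*(-1231)) + 363200/967618 = 2128130/(-1943 + 1231) + 363200*(1/967618) = 2128130/(-712) + 181600/483809 = 2128130*(-1/712) + 181600/483809 = -1064065/356 + 181600/483809 = -514739573985/172236004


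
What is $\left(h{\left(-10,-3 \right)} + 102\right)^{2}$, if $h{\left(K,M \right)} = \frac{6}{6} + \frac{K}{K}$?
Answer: $10816$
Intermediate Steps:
$h{\left(K,M \right)} = 2$ ($h{\left(K,M \right)} = 6 \cdot \frac{1}{6} + 1 = 1 + 1 = 2$)
$\left(h{\left(-10,-3 \right)} + 102\right)^{2} = \left(2 + 102\right)^{2} = 104^{2} = 10816$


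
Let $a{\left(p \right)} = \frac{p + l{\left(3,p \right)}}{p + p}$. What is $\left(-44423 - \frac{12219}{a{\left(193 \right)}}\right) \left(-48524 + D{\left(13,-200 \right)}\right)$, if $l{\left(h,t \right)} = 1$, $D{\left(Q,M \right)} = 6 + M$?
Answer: $\frac{324817423964}{97} \approx 3.3486 \cdot 10^{9}$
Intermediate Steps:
$a{\left(p \right)} = \frac{1 + p}{2 p}$ ($a{\left(p \right)} = \frac{p + 1}{p + p} = \frac{1 + p}{2 p}$)
$\left(-44423 - \frac{12219}{a{\left(193 \right)}}\right) \left(-48524 + D{\left(13,-200 \right)}\right) = \left(-44423 - \frac{12219}{\frac{1}{2} \cdot \frac{1}{193} \left(1 + 193\right)}\right) \left(-48524 + \left(6 - 200\right)\right) = \left(-44423 - \frac{12219}{\frac{1}{2} \cdot \frac{1}{193} \cdot 194}\right) \left(-48524 - 194\right) = \left(-44423 - \frac{12219}{\frac{97}{193}}\right) \left(-48718\right) = \left(-44423 - \frac{2358267}{97}\right) \left(-48718\right) = \left(- \frac{6667298}{97}\right) \left(-48718\right) = \frac{324817423964}{97}$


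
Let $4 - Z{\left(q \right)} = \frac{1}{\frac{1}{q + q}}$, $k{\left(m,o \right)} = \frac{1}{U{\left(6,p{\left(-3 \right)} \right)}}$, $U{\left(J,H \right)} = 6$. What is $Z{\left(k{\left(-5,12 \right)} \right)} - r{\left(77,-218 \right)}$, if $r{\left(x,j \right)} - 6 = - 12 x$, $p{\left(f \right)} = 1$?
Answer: $\frac{2765}{3} \approx 921.67$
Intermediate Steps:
$r{\left(x,j \right)} = 6 - 12 x$
$k{\left(m,o \right)} = \frac{1}{6}$
$Z{\left(q \right)} = 4 - 2 q$ ($Z{\left(q \right)} = 4 - \frac{1}{\frac{1}{q + q}} = 4 - \frac{1}{\frac{1}{2 q}} = 4 - \frac{1}{\frac{1}{2} \frac{1}{q}} = 4 - 2 q$)
$Z{\left(k{\left(-5,12 \right)} \right)} - r{\left(77,-218 \right)} = \left(4 - \frac{1}{3}\right) - \left(6 - 924\right) = \frac{11}{3} - -918 = \frac{11}{3} + 918 = \frac{2765}{3}$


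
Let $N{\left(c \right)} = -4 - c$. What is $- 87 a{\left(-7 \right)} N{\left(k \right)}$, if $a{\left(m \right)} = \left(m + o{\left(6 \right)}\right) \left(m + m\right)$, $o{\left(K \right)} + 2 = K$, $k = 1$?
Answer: $18270$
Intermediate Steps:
$o{\left(K \right)} = -2 + K$
$a{\left(m \right)} = 2 m \left(4 + m\right)$ ($a{\left(m \right)} = \left(m + \left(-2 + 6\right)\right) \left(m + m\right) = \left(m + 4\right) 2 m = \left(4 + m\right) 2 m = 2 m \left(4 + m\right)$)
$- 87 a{\left(-7 \right)} N{\left(k \right)} = - 87 \cdot 2 \left(-7\right) \left(4 - 7\right) \left(-4 - 1\right) = - 87 \cdot 2 \left(-7\right) \left(-3\right) \left(-4 - 1\right) = \left(-87\right) 42 \left(-5\right) = \left(-3654\right) \left(-5\right) = 18270$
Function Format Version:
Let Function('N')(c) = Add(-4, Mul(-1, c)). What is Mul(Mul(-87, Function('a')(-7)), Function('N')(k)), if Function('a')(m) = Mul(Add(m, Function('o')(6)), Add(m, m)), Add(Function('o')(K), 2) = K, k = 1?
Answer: 18270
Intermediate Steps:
Function('o')(K) = Add(-2, K)
Function('a')(m) = Mul(2, m, Add(4, m)) (Function('a')(m) = Mul(Add(m, Add(-2, 6)), Add(m, m)) = Mul(Add(m, 4), Mul(2, m)) = Mul(Add(4, m), Mul(2, m)) = Mul(2, m, Add(4, m)))
Mul(Mul(-87, Function('a')(-7)), Function('N')(k)) = Mul(Mul(-87, Mul(2, -7, Add(4, -7))), Add(-4, Mul(-1, 1))) = Mul(Mul(-87, Mul(2, -7, -3)), Add(-4, -1)) = Mul(Mul(-87, 42), -5) = Mul(-3654, -5) = 18270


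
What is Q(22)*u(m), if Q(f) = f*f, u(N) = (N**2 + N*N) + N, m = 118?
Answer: 13535544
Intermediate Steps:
u(N) = N + 2*N**2 (u(N) = (N**2 + N**2) + N = 2*N**2 + N = N + 2*N**2)
Q(f) = f**2
Q(22)*u(m) = 22**2*(118*(1 + 2*118)) = 484*(118*(1 + 236)) = 484*(118*237) = 484*27966 = 13535544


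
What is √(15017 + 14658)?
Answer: 5*√1187 ≈ 172.26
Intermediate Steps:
√(15017 + 14658) = √29675 = 5*√1187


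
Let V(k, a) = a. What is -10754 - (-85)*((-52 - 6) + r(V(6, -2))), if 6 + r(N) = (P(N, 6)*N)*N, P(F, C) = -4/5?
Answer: -16466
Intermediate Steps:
P(F, C) = -⅘ (P(F, C) = -4*⅕ = -⅘)
r(N) = -6 - 4*N²/5 (r(N) = -6 + (-4*N/5)*N = -6 - 4*N²/5)
-10754 - (-85)*((-52 - 6) + r(V(6, -2))) = -10754 - (-85)*((-52 - 6) + (-6 - ⅘*(-2)²)) = -10754 - (-85)*(-58 + (-6 - ⅘*4)) = -10754 - (-85)*(-58 + (-6 - 16/5)) = -10754 - (-85)*(-58 - 46/5) = -10754 - (-85)*(-336)/5 = -10754 - 1*5712 = -10754 - 5712 = -16466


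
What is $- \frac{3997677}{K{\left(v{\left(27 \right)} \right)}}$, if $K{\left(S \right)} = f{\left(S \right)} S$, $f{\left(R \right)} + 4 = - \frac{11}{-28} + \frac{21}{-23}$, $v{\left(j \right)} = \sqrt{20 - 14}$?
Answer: $\frac{429083998 \sqrt{6}}{2911} \approx 3.6106 \cdot 10^{5}$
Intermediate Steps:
$v{\left(j \right)} = \sqrt{6}$
$f{\left(R \right)} = - \frac{2911}{644}$ ($f{\left(R \right)} = -4 + \left(- \frac{11}{-28} + \frac{21}{-23}\right) = -4 + \left(\left(-11\right) \left(- \frac{1}{28}\right) + 21 \left(- \frac{1}{23}\right)\right) = -4 + \left(\frac{11}{28} - \frac{21}{23}\right) = -4 - \frac{335}{644} = - \frac{2911}{644}$)
$K{\left(S \right)} = - \frac{2911 S}{644}$
$- \frac{3997677}{K{\left(v{\left(27 \right)} \right)}} = - \frac{3997677}{\left(- \frac{2911}{644}\right) \sqrt{6}} = - 3997677 \left(- \frac{322 \sqrt{6}}{8733}\right) = \frac{429083998 \sqrt{6}}{2911}$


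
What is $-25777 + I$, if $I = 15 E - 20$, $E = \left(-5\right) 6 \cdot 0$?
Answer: $-25797$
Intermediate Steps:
$E = 0$ ($E = \left(-30\right) 0 = 0$)
$I = -20$ ($I = 15 \cdot 0 - 20 = 0 - 20 = -20$)
$-25777 + I = -25777 - 20 = -25797$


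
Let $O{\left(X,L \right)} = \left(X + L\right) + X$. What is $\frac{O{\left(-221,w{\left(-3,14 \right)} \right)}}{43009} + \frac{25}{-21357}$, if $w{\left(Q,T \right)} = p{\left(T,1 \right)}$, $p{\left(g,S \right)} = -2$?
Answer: $- \frac{10557733}{918543213} \approx -0.011494$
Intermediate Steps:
$w{\left(Q,T \right)} = -2$
$O{\left(X,L \right)} = L + 2 X$ ($O{\left(X,L \right)} = \left(L + X\right) + X = L + 2 X$)
$\frac{O{\left(-221,w{\left(-3,14 \right)} \right)}}{43009} + \frac{25}{-21357} = \frac{-2 + 2 \left(-221\right)}{43009} + \frac{25}{-21357} = \left(-2 - 442\right) \frac{1}{43009} + 25 \left(- \frac{1}{21357}\right) = \left(-444\right) \frac{1}{43009} - \frac{25}{21357} = - \frac{444}{43009} - \frac{25}{21357} = - \frac{10557733}{918543213}$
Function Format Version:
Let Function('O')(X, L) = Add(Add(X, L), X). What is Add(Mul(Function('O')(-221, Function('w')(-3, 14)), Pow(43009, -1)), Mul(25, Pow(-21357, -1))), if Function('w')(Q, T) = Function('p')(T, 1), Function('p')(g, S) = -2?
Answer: Rational(-10557733, 918543213) ≈ -0.011494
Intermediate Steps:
Function('w')(Q, T) = -2
Function('O')(X, L) = Add(L, Mul(2, X)) (Function('O')(X, L) = Add(Add(L, X), X) = Add(L, Mul(2, X)))
Add(Mul(Function('O')(-221, Function('w')(-3, 14)), Pow(43009, -1)), Mul(25, Pow(-21357, -1))) = Add(Mul(Add(-2, Mul(2, -221)), Pow(43009, -1)), Mul(25, Pow(-21357, -1))) = Add(Mul(Add(-2, -442), Rational(1, 43009)), Mul(25, Rational(-1, 21357))) = Add(Mul(-444, Rational(1, 43009)), Rational(-25, 21357)) = Add(Rational(-444, 43009), Rational(-25, 21357)) = Rational(-10557733, 918543213)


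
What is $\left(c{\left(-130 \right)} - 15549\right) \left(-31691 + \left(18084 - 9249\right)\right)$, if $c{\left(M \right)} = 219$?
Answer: $350382480$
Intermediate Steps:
$\left(c{\left(-130 \right)} - 15549\right) \left(-31691 + \left(18084 - 9249\right)\right) = \left(219 - 15549\right) \left(-31691 + \left(18084 - 9249\right)\right) = - 15330 \left(-31691 + 8835\right) = \left(-15330\right) \left(-22856\right) = 350382480$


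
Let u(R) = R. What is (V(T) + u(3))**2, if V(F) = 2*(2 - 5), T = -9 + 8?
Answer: 9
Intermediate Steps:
T = -1
V(F) = -6 (V(F) = 2*(-3) = -6)
(V(T) + u(3))**2 = (-6 + 3)**2 = (-3)**2 = 9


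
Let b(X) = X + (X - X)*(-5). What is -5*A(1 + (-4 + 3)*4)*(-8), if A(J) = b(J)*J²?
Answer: -1080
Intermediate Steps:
b(X) = X (b(X) = X + 0*(-5) = X + 0 = X)
A(J) = J³ (A(J) = J*J² = J³)
-5*A(1 + (-4 + 3)*4)*(-8) = -5*(1 + (-4 + 3)*4)³*(-8) = -5*(1 - 1*4)³*(-8) = -5*(1 - 4)³*(-8) = -5*(-3)³*(-8) = -5*(-27)*(-8) = 135*(-8) = -1080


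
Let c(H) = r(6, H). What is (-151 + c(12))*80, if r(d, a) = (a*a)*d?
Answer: 57040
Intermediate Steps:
r(d, a) = d*a² (r(d, a) = a²*d = d*a²)
c(H) = 6*H²
(-151 + c(12))*80 = (-151 + 6*12²)*80 = (-151 + 6*144)*80 = (-151 + 864)*80 = 713*80 = 57040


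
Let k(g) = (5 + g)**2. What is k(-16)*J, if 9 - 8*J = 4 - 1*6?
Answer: 1331/8 ≈ 166.38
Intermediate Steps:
J = 11/8 (J = 9/8 - (4 - 1*6)/8 = 9/8 - (4 - 6)/8 = 9/8 - 1/8*(-2) = 9/8 + 1/4 = 11/8 ≈ 1.3750)
k(-16)*J = (5 - 16)**2*(11/8) = (-11)**2*(11/8) = 121*(11/8) = 1331/8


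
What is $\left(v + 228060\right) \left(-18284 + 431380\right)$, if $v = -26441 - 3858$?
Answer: $81694278056$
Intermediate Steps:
$v = -30299$
$\left(v + 228060\right) \left(-18284 + 431380\right) = \left(-30299 + 228060\right) \left(-18284 + 431380\right) = 197761 \cdot 413096 = 81694278056$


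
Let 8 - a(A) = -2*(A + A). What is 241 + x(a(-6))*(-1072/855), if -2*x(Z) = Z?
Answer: 197479/855 ≈ 230.97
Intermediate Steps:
a(A) = 8 + 4*A (a(A) = 8 - (-2)*(A + A) = 8 - (-2)*2*A = 8 - (-4)*A = 8 + 4*A)
x(Z) = -Z/2
241 + x(a(-6))*(-1072/855) = 241 + (-(8 + 4*(-6))/2)*(-1072/855) = 241 + (-(8 - 24)/2)*(-1072*1/855) = 241 - ½*(-16)*(-1072/855) = 241 + 8*(-1072/855) = 241 - 8576/855 = 197479/855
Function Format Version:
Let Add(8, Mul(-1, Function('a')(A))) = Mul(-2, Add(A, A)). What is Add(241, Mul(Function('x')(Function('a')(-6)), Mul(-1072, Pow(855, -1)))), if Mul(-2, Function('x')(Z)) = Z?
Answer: Rational(197479, 855) ≈ 230.97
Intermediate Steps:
Function('a')(A) = Add(8, Mul(4, A)) (Function('a')(A) = Add(8, Mul(-1, Mul(-2, Add(A, A)))) = Add(8, Mul(-1, Mul(-2, Mul(2, A)))) = Add(8, Mul(-1, Mul(-4, A))) = Add(8, Mul(4, A)))
Function('x')(Z) = Mul(Rational(-1, 2), Z)
Add(241, Mul(Function('x')(Function('a')(-6)), Mul(-1072, Pow(855, -1)))) = Add(241, Mul(Mul(Rational(-1, 2), Add(8, Mul(4, -6))), Mul(-1072, Pow(855, -1)))) = Add(241, Mul(Mul(Rational(-1, 2), Add(8, -24)), Mul(-1072, Rational(1, 855)))) = Add(241, Mul(Mul(Rational(-1, 2), -16), Rational(-1072, 855))) = Add(241, Mul(8, Rational(-1072, 855))) = Add(241, Rational(-8576, 855)) = Rational(197479, 855)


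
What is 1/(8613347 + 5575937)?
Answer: 1/14189284 ≈ 7.0476e-8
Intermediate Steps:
1/(8613347 + 5575937) = 1/14189284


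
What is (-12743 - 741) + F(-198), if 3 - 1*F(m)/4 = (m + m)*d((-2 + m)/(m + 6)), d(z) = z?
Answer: -11822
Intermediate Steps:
F(m) = 12 - 8*m*(-2 + m)/(6 + m) (F(m) = 12 - 4*(m + m)*(-2 + m)/(m + 6) = 12 - 4*2*m*(-2 + m)/(6 + m) = 12 - 8*m*(-2 + m)/(6 + m))
(-12743 - 741) + F(-198) = (-12743 - 741) + 4*(18 - 2*(-198)² + 7*(-198))/(6 - 198) = -13484 + 4*(18 - 2*39204 - 1386)/(-192) = -13484 + 4*(-1/192)*(18 - 78408 - 1386) = -13484 + 4*(-1/192)*(-79776) = -13484 + 1662 = -11822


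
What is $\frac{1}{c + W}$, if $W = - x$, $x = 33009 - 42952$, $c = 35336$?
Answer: $\frac{1}{45279} \approx 2.2085 \cdot 10^{-5}$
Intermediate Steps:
$x = -9943$
$W = 9943$ ($W = \left(-1\right) \left(-9943\right) = 9943$)
$\frac{1}{c + W} = \frac{1}{35336 + 9943} = \frac{1}{45279}$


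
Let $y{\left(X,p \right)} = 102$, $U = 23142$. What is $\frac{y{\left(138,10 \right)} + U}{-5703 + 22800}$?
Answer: $\frac{7748}{5699} \approx 1.3595$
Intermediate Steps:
$\frac{y{\left(138,10 \right)} + U}{-5703 + 22800} = \frac{102 + 23142}{-5703 + 22800} = \frac{23244}{17097} = 23244 \cdot \frac{1}{17097} = \frac{7748}{5699}$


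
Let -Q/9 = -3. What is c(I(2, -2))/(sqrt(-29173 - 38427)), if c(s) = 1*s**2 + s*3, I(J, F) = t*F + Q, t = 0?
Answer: -81*I/26 ≈ -3.1154*I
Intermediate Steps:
Q = 27 (Q = -9*(-3) = 27)
I(J, F) = 27 (I(J, F) = 0*F + 27 = 0 + 27 = 27)
c(s) = s**2 + 3*s
c(I(2, -2))/(sqrt(-29173 - 38427)) = (27*(3 + 27))/(sqrt(-29173 - 38427)) = (27*30)/(sqrt(-67600)) = 810/((260*I)) = 810*(-I/260) = -81*I/26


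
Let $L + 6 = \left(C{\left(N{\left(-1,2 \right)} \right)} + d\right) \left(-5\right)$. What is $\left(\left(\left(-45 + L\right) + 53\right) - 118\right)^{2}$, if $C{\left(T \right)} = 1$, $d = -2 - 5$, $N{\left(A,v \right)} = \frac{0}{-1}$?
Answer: $7396$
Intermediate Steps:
$N{\left(A,v \right)} = 0$ ($N{\left(A,v \right)} = 0 \left(-1\right) = 0$)
$d = -7$
$L = 24$ ($L = -6 + \left(1 - 7\right) \left(-5\right) = -6 - -30 = -6 + 30 = 24$)
$\left(\left(\left(-45 + L\right) + 53\right) - 118\right)^{2} = \left(\left(\left(-45 + 24\right) + 53\right) - 118\right)^{2} = \left(\left(-21 + 53\right) - 118\right)^{2} = \left(32 - 118\right)^{2} = \left(-86\right)^{2} = 7396$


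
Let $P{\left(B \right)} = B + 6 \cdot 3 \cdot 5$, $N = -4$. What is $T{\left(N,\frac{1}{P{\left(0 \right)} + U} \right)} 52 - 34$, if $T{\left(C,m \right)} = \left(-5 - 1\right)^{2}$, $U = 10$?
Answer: $1838$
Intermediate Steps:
$P{\left(B \right)} = 90 + B$ ($P{\left(B \right)} = B + 18 \cdot 5 = B + 90 = 90 + B$)
$T{\left(C,m \right)} = 36$ ($T{\left(C,m \right)} = \left(-6\right)^{2} = 36$)
$T{\left(N,\frac{1}{P{\left(0 \right)} + U} \right)} 52 - 34 = 36 \cdot 52 - 34 = 1872 - 34 = 1838$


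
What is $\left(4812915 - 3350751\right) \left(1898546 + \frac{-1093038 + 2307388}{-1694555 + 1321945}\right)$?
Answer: $\frac{103435822388377644}{37261} \approx 2.776 \cdot 10^{12}$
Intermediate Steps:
$\left(4812915 - 3350751\right) \left(1898546 + \frac{-1093038 + 2307388}{-1694555 + 1321945}\right) = 1462164 \left(1898546 + \frac{1214350}{-372610}\right) = 1462164 \left(1898546 + 1214350 \left(- \frac{1}{372610}\right)\right) = 1462164 \left(1898546 - \frac{121435}{37261}\right) = 1462164 \cdot \frac{70741601071}{37261} = \frac{103435822388377644}{37261}$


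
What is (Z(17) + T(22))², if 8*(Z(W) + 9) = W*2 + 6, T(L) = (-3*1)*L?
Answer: 4900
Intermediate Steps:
T(L) = -3*L
Z(W) = -33/4 + W/4 (Z(W) = -9 + (W*2 + 6)/8 = -9 + (2*W + 6)/8 = -9 + (6 + 2*W)/8 = -9 + (¾ + W/4) = -33/4 + W/4)
(Z(17) + T(22))² = ((-33/4 + (¼)*17) - 3*22)² = ((-33/4 + 17/4) - 66)² = (-4 - 66)² = (-70)² = 4900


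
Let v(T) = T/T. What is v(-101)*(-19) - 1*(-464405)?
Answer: 464386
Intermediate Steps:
v(T) = 1
v(-101)*(-19) - 1*(-464405) = 1*(-19) - 1*(-464405) = -19 + 464405 = 464386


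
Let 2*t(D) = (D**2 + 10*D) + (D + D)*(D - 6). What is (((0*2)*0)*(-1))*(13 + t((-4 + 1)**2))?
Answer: 0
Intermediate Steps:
t(D) = D**2/2 + 5*D + D*(-6 + D) (t(D) = ((D**2 + 10*D) + (D + D)*(D - 6))/2 = ((D**2 + 10*D) + (2*D)*(-6 + D))/2 = ((D**2 + 10*D) + 2*D*(-6 + D))/2 = (D**2 + 10*D + 2*D*(-6 + D))/2 = D**2/2 + 5*D + D*(-6 + D))
(((0*2)*0)*(-1))*(13 + t((-4 + 1)**2)) = (((0*2)*0)*(-1))*(13 + (-4 + 1)**2*(-2 + 3*(-4 + 1)**2)/2) = ((0*0)*(-1))*(13 + (1/2)*(-3)**2*(-2 + 3*(-3)**2)) = (0*(-1))*(13 + (1/2)*9*(-2 + 3*9)) = 0*(13 + (1/2)*9*(-2 + 27)) = 0*(13 + (1/2)*9*25) = 0*(13 + 225/2) = 0*(251/2) = 0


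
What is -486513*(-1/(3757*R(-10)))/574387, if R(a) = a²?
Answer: 486513/215797195900 ≈ 2.2545e-6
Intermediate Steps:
-486513*(-1/(3757*R(-10)))/574387 = -486513/((-10)²*(-3757))/574387 = -486513/(100*(-3757))*(1/574387) = -486513/(-375700)*(1/574387) = -486513*(-1/375700)*(1/574387) = (486513/375700)*(1/574387) = 486513/215797195900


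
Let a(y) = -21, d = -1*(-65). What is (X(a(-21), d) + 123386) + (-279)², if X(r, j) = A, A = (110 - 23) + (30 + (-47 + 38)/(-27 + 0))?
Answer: 604033/3 ≈ 2.0134e+5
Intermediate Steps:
d = 65
A = 352/3 (A = 87 + (30 - 9/(-27)) = 87 + (30 - 9*(-1/27)) = 87 + (30 + ⅓) = 87 + 91/3 = 352/3 ≈ 117.33)
X(r, j) = 352/3
(X(a(-21), d) + 123386) + (-279)² = (352/3 + 123386) + (-279)² = 370510/3 + 77841 = 604033/3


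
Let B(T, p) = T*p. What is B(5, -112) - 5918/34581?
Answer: -19371278/34581 ≈ -560.17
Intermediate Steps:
B(5, -112) - 5918/34581 = 5*(-112) - 5918/34581 = -560 - 5918*1/34581 = -560 - 5918/34581 = -19371278/34581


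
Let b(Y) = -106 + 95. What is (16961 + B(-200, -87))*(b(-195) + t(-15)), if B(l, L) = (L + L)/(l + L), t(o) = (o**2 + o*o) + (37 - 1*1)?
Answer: 2312290975/287 ≈ 8.0568e+6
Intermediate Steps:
t(o) = 36 + 2*o**2 (t(o) = (o**2 + o**2) + (37 - 1) = 2*o**2 + 36 = 36 + 2*o**2)
b(Y) = -11
B(l, L) = 2*L/(L + l) (B(l, L) = (2*L)/(L + l) = 2*L/(L + l))
(16961 + B(-200, -87))*(b(-195) + t(-15)) = (16961 + 2*(-87)/(-87 - 200))*(-11 + (36 + 2*(-15)**2)) = (16961 + 2*(-87)/(-287))*(-11 + (36 + 2*225)) = (16961 + 2*(-87)*(-1/287))*(-11 + (36 + 450)) = (16961 + 174/287)*(-11 + 486) = (4867981/287)*475 = 2312290975/287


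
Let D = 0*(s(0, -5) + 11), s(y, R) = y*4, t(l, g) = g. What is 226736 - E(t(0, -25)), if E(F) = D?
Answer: 226736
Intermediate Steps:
s(y, R) = 4*y
D = 0 (D = 0*(4*0 + 11) = 0*(0 + 11) = 0*11 = 0)
E(F) = 0
226736 - E(t(0, -25)) = 226736 - 1*0 = 226736 + 0 = 226736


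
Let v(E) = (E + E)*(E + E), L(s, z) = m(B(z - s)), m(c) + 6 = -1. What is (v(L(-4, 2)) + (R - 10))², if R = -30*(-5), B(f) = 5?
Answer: 112896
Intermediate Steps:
m(c) = -7 (m(c) = -6 - 1 = -7)
L(s, z) = -7
R = 150
v(E) = 4*E² (v(E) = (2*E)*(2*E) = 4*E²)
(v(L(-4, 2)) + (R - 10))² = (4*(-7)² + (150 - 10))² = (4*49 + 140)² = (196 + 140)² = 336² = 112896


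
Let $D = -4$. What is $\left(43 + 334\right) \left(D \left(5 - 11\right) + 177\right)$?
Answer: $75777$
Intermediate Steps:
$\left(43 + 334\right) \left(D \left(5 - 11\right) + 177\right) = \left(43 + 334\right) \left(- 4 \left(5 - 11\right) + 177\right) = 377 \left(\left(-4\right) \left(-6\right) + 177\right) = 377 \left(24 + 177\right) = 377 \cdot 201 = 75777$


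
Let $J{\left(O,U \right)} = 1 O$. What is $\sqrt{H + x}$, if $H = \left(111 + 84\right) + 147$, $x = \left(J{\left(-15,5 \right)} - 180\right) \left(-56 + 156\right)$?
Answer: $i \sqrt{19158} \approx 138.41 i$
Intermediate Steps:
$J{\left(O,U \right)} = O$
$x = -19500$ ($x = \left(-15 - 180\right) \left(-56 + 156\right) = \left(-195\right) 100 = -19500$)
$H = 342$ ($H = 195 + 147 = 342$)
$\sqrt{H + x} = \sqrt{342 - 19500} = \sqrt{-19158} = i \sqrt{19158}$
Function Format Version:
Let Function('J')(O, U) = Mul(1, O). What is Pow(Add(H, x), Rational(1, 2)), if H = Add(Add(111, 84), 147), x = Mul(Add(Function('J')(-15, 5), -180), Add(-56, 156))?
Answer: Mul(I, Pow(19158, Rational(1, 2))) ≈ Mul(138.41, I)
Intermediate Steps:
Function('J')(O, U) = O
x = -19500 (x = Mul(Add(-15, -180), Add(-56, 156)) = Mul(-195, 100) = -19500)
H = 342 (H = Add(195, 147) = 342)
Pow(Add(H, x), Rational(1, 2)) = Pow(Add(342, -19500), Rational(1, 2)) = Pow(-19158, Rational(1, 2)) = Mul(I, Pow(19158, Rational(1, 2)))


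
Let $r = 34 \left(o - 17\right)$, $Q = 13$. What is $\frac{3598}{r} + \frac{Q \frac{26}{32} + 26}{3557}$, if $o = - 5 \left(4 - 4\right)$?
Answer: $- \frac{102215623}{16447568} \approx -6.2146$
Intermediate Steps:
$o = 0$ ($o = \left(-5\right) 0 = 0$)
$r = -578$ ($r = 34 \left(0 - 17\right) = 34 \left(-17\right) = -578$)
$\frac{3598}{r} + \frac{Q \frac{26}{32} + 26}{3557} = \frac{3598}{-578} + \frac{13 \cdot \frac{26}{32} + 26}{3557} = 3598 \left(- \frac{1}{578}\right) + \left(13 \cdot 26 \cdot \frac{1}{32} + 26\right) \frac{1}{3557} = - \frac{1799}{289} + \left(13 \cdot \frac{13}{16} + 26\right) \frac{1}{3557} = - \frac{1799}{289} + \left(\frac{169}{16} + 26\right) \frac{1}{3557} = - \frac{1799}{289} + \frac{585}{16} \cdot \frac{1}{3557} = - \frac{1799}{289} + \frac{585}{56912} = - \frac{102215623}{16447568}$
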